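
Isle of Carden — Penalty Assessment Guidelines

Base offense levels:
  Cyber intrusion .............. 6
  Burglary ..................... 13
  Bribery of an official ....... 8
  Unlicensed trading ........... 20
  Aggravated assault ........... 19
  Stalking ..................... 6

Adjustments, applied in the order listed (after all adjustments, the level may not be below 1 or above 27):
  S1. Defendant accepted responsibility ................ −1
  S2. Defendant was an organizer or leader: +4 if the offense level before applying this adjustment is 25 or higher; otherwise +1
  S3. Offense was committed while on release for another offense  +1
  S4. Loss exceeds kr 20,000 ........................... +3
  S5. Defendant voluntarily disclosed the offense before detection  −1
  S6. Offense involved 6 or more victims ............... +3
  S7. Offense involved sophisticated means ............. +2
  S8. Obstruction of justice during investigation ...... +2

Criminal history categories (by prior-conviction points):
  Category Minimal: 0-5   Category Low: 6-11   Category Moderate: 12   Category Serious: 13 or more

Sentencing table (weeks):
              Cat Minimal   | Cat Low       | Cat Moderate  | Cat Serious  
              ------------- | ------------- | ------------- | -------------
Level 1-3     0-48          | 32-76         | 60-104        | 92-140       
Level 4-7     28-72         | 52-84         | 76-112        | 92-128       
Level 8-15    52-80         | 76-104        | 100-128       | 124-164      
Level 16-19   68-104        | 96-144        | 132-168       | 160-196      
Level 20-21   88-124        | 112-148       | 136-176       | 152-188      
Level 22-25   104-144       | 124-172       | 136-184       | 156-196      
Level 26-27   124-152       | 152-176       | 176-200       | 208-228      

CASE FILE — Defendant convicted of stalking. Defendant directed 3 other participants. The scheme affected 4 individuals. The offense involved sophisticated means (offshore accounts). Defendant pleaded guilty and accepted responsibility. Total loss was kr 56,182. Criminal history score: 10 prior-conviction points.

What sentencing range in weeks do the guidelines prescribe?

76-104 weeks

Base offense level for stalking: 6.
S1 applies: 6 − 1 = 5.
S2 applies (level before this adjustment is 5 < 25, so +1): 5 + 1 = 6.
S3 does not apply.
S4 applies: 6 + 3 = 9.
S6 does not apply.
S7 applies: 9 + 2 = 11.
S8 does not apply.
Final offense level: 11.
Criminal history: 10 prior points → Category Low (6-11).
Level 11 falls in the 8-15 band.
Grid: Level 8-15 × Category Low = 76-104 weeks.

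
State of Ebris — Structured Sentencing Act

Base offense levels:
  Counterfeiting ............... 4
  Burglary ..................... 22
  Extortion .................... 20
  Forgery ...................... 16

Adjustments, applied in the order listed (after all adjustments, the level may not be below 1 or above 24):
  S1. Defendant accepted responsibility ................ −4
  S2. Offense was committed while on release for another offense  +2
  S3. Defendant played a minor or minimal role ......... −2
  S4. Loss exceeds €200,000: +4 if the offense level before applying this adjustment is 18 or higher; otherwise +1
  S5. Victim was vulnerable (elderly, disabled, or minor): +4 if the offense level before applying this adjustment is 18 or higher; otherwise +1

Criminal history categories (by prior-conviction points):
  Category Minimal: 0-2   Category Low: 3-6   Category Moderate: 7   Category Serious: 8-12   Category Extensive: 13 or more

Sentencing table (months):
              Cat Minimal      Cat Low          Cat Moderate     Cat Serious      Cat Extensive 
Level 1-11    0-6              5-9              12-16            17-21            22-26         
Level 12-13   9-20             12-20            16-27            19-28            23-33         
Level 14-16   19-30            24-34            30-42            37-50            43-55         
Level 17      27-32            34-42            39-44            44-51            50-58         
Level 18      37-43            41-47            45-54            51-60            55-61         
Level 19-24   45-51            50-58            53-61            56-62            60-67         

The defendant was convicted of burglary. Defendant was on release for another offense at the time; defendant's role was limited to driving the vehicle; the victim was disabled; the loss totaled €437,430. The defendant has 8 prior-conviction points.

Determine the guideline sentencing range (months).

Base offense level for burglary: 22.
S1 does not apply.
S2 applies: 22 + 2 = 24.
S3 applies: 24 − 2 = 22.
S4 applies (level before this adjustment is 22 ≥ 18, so +4): 22 + 4 = 26.
S5 applies (level before this adjustment is 26 ≥ 18, so +4): 26 + 4 = 30.
Level 30 exceeds the maximum of 24; capped at 24.
Final offense level: 24.
Criminal history: 8 prior points → Category Serious (8-12).
Level 24 falls in the 19-24 band.
Grid: Level 19-24 × Category Serious = 56-62 months.

56-62 months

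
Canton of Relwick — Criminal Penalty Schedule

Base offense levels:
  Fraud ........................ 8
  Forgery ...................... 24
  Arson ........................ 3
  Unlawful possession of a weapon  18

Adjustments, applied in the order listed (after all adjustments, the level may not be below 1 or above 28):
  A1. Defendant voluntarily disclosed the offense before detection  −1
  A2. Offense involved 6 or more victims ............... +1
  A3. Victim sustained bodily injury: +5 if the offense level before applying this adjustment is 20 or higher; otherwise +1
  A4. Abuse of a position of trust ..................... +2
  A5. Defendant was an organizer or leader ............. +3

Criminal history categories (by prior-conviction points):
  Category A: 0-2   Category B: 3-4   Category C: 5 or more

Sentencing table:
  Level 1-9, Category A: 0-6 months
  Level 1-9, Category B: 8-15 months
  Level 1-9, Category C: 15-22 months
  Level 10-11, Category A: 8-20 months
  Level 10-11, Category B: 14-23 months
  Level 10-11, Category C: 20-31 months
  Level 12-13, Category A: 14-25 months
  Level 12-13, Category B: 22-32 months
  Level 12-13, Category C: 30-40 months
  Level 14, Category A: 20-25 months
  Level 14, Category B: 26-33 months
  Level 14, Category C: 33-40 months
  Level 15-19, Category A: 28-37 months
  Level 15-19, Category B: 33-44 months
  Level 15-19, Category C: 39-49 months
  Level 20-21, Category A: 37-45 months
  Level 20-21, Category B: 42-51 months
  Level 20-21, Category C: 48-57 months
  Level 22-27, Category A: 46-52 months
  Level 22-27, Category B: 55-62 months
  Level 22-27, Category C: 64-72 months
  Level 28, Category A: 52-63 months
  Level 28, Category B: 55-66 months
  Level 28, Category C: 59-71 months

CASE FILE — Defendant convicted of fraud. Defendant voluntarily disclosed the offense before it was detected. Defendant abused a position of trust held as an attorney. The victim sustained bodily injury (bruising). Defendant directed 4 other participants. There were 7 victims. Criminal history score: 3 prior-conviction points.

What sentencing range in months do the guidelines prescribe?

Base offense level for fraud: 8.
A1 applies: 8 − 1 = 7.
A2 applies: 7 + 1 = 8.
A3 applies (level before this adjustment is 8 < 20, so +1): 8 + 1 = 9.
A4 applies: 9 + 2 = 11.
A5 applies: 11 + 3 = 14.
Final offense level: 14.
Criminal history: 3 prior points → Category B (3-4).
Level 14 falls in the 14 band.
Grid: Level 14 × Category B = 26-33 months.

26-33 months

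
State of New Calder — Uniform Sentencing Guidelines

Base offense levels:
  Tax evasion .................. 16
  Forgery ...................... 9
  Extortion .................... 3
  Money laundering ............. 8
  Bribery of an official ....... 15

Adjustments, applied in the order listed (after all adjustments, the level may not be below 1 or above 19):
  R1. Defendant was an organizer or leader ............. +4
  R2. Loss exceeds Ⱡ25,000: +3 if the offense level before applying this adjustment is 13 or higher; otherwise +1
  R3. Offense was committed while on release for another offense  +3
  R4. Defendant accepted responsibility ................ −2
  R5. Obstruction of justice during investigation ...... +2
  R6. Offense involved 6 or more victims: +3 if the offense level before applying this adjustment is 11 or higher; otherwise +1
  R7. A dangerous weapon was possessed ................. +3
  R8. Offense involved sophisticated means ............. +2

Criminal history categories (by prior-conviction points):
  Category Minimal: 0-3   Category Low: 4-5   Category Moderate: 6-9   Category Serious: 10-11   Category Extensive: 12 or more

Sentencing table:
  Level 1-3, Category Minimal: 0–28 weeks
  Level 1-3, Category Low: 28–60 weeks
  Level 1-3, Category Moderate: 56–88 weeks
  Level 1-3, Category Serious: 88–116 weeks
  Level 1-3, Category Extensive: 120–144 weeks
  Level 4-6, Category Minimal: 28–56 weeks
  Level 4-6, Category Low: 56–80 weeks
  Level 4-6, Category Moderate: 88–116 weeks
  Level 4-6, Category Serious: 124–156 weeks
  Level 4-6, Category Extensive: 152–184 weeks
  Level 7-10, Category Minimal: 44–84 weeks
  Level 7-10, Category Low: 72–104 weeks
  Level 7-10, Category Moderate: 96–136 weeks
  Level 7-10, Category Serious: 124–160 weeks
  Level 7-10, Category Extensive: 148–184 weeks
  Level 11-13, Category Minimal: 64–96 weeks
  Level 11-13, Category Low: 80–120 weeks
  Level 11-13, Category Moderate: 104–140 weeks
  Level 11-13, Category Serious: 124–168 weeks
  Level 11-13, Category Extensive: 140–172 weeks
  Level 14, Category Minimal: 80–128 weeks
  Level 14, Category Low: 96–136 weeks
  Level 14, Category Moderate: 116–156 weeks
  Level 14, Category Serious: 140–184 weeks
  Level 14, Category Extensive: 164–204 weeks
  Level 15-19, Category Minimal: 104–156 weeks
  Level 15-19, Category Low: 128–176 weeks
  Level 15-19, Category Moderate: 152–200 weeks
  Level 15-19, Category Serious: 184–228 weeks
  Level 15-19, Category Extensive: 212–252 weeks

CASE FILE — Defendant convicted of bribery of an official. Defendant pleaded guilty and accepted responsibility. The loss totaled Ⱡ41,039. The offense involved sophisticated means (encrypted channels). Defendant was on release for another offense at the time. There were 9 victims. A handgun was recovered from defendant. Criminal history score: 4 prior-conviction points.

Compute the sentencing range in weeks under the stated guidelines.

Base offense level for bribery of an official: 15.
R2 applies (level before this adjustment is 15 ≥ 13, so +3): 15 + 3 = 18.
R3 applies: 18 + 3 = 21.
R4 applies: 21 − 2 = 19.
R5 does not apply.
R6 applies (level before this adjustment is 19 ≥ 11, so +3): 19 + 3 = 22.
R7 applies: 22 + 3 = 25.
R8 applies: 25 + 2 = 27.
Level 27 exceeds the maximum of 19; capped at 19.
Final offense level: 19.
Criminal history: 4 prior points → Category Low (4-5).
Level 19 falls in the 15-19 band.
Grid: Level 15-19 × Category Low = 128-176 weeks.

128-176 weeks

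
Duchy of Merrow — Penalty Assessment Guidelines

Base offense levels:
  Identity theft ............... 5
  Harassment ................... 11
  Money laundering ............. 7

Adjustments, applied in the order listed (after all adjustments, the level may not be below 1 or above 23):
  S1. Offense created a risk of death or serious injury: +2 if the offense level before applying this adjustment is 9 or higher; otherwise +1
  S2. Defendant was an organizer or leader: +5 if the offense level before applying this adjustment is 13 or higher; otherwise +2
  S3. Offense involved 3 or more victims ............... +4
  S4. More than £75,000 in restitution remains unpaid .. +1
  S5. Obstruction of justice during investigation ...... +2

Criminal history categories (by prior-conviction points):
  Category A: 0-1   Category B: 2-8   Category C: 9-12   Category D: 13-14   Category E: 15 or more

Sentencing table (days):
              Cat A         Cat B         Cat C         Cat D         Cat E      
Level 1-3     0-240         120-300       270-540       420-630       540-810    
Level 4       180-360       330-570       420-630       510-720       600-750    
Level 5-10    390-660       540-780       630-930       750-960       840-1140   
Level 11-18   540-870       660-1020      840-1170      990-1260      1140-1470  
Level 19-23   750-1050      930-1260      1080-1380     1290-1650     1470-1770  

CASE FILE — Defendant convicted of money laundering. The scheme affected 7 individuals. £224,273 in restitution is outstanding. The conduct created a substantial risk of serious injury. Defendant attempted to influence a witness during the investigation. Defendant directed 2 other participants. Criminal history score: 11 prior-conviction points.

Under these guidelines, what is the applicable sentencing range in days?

Base offense level for money laundering: 7.
S1 applies (level before this adjustment is 7 < 9, so +1): 7 + 1 = 8.
S2 applies (level before this adjustment is 8 < 13, so +2): 8 + 2 = 10.
S3 applies: 10 + 4 = 14.
S4 applies: 14 + 1 = 15.
S5 applies: 15 + 2 = 17.
Final offense level: 17.
Criminal history: 11 prior points → Category C (9-12).
Level 17 falls in the 11-18 band.
Grid: Level 11-18 × Category C = 840-1170 days.

840-1170 days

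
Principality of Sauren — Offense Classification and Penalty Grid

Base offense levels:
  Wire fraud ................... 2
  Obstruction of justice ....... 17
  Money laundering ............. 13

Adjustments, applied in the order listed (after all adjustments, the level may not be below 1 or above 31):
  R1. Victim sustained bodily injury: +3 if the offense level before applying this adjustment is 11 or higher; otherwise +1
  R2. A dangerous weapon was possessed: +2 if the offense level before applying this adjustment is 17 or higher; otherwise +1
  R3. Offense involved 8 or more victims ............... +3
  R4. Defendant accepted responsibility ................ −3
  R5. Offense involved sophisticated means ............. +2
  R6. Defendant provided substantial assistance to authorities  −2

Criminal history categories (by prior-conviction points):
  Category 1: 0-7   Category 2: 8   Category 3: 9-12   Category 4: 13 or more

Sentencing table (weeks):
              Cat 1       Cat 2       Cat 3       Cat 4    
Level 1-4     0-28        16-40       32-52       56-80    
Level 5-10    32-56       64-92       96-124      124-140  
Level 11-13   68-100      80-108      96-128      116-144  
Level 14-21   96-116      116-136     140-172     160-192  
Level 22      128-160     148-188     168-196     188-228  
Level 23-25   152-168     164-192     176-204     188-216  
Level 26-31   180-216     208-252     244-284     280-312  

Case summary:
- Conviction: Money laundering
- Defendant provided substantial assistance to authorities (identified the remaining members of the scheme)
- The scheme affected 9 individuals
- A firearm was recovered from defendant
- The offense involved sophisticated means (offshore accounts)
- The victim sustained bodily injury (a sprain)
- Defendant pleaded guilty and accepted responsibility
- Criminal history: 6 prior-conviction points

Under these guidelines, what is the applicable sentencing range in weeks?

96-116 weeks

Base offense level for money laundering: 13.
R1 applies (level before this adjustment is 13 ≥ 11, so +3): 13 + 3 = 16.
R2 applies (level before this adjustment is 16 < 17, so +1): 16 + 1 = 17.
R3 applies: 17 + 3 = 20.
R4 applies: 20 − 3 = 17.
R5 applies: 17 + 2 = 19.
R6 applies: 19 − 2 = 17.
Final offense level: 17.
Criminal history: 6 prior points → Category 1 (0-7).
Level 17 falls in the 14-21 band.
Grid: Level 14-21 × Category 1 = 96-116 weeks.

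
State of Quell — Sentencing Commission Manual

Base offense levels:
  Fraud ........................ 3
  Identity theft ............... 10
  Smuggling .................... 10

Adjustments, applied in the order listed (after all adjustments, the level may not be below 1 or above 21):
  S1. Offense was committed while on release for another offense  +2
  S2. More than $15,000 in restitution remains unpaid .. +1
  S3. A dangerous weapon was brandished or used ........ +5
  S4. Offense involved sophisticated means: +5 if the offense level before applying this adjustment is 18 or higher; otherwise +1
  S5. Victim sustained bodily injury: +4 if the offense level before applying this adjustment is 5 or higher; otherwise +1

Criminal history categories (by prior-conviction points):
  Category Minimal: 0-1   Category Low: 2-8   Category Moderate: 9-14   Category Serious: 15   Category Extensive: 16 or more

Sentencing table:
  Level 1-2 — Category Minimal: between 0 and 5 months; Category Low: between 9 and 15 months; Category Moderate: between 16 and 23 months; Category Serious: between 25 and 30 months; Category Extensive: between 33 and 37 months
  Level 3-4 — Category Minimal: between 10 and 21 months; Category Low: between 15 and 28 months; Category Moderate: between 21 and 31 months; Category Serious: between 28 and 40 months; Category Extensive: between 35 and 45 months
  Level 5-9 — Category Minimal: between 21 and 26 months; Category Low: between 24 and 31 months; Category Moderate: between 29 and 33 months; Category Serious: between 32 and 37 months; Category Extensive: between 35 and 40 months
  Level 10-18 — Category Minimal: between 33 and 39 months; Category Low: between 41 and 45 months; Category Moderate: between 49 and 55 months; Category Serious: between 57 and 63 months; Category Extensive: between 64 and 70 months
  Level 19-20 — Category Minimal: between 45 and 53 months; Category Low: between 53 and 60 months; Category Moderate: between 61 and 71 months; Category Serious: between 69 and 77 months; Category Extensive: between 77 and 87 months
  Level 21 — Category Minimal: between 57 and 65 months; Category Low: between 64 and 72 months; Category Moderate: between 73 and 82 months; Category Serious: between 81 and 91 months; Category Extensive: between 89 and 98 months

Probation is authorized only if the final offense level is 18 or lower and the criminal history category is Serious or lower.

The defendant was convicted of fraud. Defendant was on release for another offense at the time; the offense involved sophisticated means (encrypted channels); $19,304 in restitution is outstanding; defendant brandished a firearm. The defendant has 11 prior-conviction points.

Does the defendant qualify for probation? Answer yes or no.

Yes

Base offense level for fraud: 3.
S1 applies: 3 + 2 = 5.
S2 applies: 5 + 1 = 6.
S3 applies: 6 + 5 = 11.
S4 applies (level before this adjustment is 11 < 18, so +1): 11 + 1 = 12.
Final offense level: 12.
Criminal history: 11 prior points → Category Moderate (9-14).
Level 12 falls in the 10-18 band.
Grid: Level 10-18 × Category Moderate = 49-55 months.
Probation check: level 12 ≤ 18 and category Moderate ≤ Serious → eligible.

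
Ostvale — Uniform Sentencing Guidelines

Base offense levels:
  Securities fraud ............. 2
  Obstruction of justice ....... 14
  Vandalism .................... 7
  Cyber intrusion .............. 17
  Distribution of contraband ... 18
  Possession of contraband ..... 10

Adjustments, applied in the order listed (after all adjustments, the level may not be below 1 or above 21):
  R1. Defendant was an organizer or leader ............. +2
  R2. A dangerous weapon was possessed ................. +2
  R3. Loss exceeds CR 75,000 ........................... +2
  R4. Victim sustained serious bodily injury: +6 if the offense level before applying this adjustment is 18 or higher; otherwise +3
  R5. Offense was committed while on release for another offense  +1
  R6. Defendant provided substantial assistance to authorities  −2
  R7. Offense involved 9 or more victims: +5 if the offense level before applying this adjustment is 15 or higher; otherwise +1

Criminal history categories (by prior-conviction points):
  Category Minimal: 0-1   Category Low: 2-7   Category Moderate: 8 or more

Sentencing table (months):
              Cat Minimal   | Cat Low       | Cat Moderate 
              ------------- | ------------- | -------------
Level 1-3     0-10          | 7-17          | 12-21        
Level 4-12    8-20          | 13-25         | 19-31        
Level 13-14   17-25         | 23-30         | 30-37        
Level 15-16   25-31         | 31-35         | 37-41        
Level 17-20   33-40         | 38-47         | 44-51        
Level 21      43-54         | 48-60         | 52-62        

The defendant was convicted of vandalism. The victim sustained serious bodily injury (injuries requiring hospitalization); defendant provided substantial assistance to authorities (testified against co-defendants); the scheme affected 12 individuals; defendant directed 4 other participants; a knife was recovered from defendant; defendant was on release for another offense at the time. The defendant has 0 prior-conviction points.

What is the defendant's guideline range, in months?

17-25 months

Base offense level for vandalism: 7.
R1 applies: 7 + 2 = 9.
R2 applies: 9 + 2 = 11.
R3 does not apply.
R4 applies (level before this adjustment is 11 < 18, so +3): 11 + 3 = 14.
R5 applies: 14 + 1 = 15.
R6 applies: 15 − 2 = 13.
R7 applies (level before this adjustment is 13 < 15, so +1): 13 + 1 = 14.
Final offense level: 14.
Criminal history: 0 prior points → Category Minimal (0-1).
Level 14 falls in the 13-14 band.
Grid: Level 13-14 × Category Minimal = 17-25 months.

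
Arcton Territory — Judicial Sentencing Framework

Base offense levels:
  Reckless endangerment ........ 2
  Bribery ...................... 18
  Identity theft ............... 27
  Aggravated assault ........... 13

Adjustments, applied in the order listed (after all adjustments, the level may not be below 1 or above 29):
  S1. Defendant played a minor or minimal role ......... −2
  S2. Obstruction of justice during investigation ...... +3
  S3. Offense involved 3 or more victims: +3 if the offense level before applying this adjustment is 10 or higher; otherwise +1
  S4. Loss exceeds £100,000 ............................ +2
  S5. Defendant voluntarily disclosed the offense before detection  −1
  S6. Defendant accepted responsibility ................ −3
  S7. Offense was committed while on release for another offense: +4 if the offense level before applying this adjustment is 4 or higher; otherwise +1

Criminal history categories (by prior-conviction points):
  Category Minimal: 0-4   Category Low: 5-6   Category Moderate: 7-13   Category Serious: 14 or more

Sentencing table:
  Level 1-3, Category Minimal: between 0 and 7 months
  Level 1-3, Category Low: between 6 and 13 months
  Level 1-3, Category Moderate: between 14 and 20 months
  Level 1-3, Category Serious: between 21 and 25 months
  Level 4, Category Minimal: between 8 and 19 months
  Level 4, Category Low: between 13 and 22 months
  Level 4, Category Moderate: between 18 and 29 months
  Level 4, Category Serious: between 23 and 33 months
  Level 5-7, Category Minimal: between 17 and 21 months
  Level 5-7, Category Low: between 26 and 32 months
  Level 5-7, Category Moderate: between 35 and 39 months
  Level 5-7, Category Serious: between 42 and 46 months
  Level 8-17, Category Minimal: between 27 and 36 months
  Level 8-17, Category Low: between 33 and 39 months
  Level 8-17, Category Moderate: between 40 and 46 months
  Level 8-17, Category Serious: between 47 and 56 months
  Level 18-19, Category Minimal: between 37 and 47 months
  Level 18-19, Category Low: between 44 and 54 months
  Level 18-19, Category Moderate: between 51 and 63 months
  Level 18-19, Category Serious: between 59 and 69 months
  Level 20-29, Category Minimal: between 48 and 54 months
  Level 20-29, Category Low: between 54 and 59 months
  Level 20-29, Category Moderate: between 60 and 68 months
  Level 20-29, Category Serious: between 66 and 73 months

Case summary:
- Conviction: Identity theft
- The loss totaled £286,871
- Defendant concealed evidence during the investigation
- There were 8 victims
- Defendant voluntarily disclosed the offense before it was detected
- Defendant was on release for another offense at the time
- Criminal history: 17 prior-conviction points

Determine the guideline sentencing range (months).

66-73 months

Base offense level for identity theft: 27.
S1 does not apply.
S2 applies: 27 + 3 = 30.
S3 applies (level before this adjustment is 30 ≥ 10, so +3): 30 + 3 = 33.
S4 applies: 33 + 2 = 35.
S5 applies: 35 − 1 = 34.
S7 applies (level before this adjustment is 34 ≥ 4, so +4): 34 + 4 = 38.
Level 38 exceeds the maximum of 29; capped at 29.
Final offense level: 29.
Criminal history: 17 prior points → Category Serious (14+).
Level 29 falls in the 20-29 band.
Grid: Level 20-29 × Category Serious = 66-73 months.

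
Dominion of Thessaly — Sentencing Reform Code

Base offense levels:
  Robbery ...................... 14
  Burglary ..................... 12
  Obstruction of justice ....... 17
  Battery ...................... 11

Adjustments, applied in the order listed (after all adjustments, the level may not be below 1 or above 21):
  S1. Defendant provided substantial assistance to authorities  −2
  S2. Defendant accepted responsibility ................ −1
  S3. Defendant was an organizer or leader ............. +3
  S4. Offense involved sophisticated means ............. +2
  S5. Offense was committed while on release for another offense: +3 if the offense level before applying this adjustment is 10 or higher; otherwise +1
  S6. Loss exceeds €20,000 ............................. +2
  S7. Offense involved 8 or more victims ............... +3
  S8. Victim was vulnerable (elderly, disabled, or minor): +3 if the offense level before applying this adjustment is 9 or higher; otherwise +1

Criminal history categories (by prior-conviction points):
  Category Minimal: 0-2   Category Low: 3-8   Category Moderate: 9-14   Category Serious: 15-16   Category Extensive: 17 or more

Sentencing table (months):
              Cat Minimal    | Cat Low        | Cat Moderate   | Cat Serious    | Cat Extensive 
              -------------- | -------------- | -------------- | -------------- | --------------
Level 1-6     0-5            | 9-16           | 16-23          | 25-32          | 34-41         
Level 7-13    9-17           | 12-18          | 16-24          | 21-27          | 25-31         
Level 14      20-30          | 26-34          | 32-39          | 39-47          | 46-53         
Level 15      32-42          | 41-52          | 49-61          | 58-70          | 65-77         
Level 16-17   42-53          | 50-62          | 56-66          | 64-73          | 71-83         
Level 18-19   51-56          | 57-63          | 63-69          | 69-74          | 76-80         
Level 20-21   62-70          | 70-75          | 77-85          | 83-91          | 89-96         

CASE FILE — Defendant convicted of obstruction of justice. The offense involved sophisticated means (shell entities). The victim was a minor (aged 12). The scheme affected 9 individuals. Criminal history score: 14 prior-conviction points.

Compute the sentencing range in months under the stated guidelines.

77-85 months

Base offense level for obstruction of justice: 17.
S2 does not apply.
S4 applies: 17 + 2 = 19.
S5 does not apply.
S6 does not apply.
S7 applies: 19 + 3 = 22.
S8 applies (level before this adjustment is 22 ≥ 9, so +3): 22 + 3 = 25.
Level 25 exceeds the maximum of 21; capped at 21.
Final offense level: 21.
Criminal history: 14 prior points → Category Moderate (9-14).
Level 21 falls in the 20-21 band.
Grid: Level 20-21 × Category Moderate = 77-85 months.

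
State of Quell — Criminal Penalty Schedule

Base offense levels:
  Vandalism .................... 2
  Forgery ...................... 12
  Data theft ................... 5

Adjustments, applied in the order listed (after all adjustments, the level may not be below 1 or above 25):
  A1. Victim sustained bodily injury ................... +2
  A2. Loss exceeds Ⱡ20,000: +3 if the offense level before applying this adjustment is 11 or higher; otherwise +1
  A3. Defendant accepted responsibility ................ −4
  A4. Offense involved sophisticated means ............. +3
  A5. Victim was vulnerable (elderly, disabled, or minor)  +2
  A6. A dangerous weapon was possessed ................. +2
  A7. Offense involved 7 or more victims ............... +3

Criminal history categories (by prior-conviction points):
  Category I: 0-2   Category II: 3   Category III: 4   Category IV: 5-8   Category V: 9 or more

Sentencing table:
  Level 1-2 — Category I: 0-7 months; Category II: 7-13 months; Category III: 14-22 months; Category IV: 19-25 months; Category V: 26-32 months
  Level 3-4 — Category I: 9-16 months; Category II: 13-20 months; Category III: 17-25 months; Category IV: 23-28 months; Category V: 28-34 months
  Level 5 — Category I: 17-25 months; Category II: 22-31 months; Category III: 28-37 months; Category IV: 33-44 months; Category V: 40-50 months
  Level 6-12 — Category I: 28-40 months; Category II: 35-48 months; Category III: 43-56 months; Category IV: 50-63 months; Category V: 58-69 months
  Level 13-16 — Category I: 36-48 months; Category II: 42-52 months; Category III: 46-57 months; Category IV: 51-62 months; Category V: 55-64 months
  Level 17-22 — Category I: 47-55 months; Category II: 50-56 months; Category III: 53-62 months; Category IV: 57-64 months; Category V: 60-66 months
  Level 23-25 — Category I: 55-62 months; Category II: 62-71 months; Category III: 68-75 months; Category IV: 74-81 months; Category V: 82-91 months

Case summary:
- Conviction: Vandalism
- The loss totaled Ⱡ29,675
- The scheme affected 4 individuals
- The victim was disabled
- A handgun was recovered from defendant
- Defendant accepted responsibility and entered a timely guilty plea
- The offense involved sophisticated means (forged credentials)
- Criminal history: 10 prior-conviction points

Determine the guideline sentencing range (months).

58-69 months

Base offense level for vandalism: 2.
A1 does not apply.
A2 applies (level before this adjustment is 2 < 11, so +1): 2 + 1 = 3.
A3 applies: 3 − 4 = -1.
A4 applies: -1 + 3 = 2.
A5 applies: 2 + 2 = 4.
A6 applies: 4 + 2 = 6.
A7 does not apply.
Final offense level: 6.
Criminal history: 10 prior points → Category V (9+).
Level 6 falls in the 6-12 band.
Grid: Level 6-12 × Category V = 58-69 months.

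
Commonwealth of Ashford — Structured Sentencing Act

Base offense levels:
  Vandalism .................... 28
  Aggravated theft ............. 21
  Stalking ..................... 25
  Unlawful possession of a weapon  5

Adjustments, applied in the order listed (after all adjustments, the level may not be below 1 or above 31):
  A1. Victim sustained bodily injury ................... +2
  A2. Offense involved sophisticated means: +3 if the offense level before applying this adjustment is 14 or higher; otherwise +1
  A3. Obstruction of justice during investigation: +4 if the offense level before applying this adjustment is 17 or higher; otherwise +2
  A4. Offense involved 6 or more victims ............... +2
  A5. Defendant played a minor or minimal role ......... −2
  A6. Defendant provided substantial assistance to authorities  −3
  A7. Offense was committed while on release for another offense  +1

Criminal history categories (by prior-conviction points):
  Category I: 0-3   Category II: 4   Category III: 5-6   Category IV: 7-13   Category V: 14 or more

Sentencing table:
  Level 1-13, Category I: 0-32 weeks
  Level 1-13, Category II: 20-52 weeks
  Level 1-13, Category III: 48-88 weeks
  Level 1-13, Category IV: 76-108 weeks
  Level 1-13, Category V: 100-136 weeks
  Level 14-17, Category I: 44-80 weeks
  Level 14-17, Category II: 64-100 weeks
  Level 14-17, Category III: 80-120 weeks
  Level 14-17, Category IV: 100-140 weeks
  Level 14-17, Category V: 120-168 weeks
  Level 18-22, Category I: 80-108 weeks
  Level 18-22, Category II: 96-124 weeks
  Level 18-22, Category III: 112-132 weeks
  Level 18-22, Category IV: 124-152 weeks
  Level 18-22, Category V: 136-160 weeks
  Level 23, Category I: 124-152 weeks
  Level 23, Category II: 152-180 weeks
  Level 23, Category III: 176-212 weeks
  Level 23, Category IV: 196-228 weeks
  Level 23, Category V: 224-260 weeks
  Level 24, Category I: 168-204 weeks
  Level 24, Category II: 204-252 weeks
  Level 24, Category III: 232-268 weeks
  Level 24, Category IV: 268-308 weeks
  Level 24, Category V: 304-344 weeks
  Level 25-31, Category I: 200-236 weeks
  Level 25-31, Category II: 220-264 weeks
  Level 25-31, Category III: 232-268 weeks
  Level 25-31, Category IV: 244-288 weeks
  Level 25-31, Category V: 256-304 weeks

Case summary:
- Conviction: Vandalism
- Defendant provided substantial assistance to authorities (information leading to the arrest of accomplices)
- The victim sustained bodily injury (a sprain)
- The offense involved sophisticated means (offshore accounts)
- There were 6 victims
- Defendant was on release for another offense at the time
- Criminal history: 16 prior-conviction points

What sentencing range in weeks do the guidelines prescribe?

Base offense level for vandalism: 28.
A1 applies: 28 + 2 = 30.
A2 applies (level before this adjustment is 30 ≥ 14, so +3): 30 + 3 = 33.
A4 applies: 33 + 2 = 35.
A6 applies: 35 − 3 = 32.
A7 applies: 32 + 1 = 33.
Level 33 exceeds the maximum of 31; capped at 31.
Final offense level: 31.
Criminal history: 16 prior points → Category V (14+).
Level 31 falls in the 25-31 band.
Grid: Level 25-31 × Category V = 256-304 weeks.

256-304 weeks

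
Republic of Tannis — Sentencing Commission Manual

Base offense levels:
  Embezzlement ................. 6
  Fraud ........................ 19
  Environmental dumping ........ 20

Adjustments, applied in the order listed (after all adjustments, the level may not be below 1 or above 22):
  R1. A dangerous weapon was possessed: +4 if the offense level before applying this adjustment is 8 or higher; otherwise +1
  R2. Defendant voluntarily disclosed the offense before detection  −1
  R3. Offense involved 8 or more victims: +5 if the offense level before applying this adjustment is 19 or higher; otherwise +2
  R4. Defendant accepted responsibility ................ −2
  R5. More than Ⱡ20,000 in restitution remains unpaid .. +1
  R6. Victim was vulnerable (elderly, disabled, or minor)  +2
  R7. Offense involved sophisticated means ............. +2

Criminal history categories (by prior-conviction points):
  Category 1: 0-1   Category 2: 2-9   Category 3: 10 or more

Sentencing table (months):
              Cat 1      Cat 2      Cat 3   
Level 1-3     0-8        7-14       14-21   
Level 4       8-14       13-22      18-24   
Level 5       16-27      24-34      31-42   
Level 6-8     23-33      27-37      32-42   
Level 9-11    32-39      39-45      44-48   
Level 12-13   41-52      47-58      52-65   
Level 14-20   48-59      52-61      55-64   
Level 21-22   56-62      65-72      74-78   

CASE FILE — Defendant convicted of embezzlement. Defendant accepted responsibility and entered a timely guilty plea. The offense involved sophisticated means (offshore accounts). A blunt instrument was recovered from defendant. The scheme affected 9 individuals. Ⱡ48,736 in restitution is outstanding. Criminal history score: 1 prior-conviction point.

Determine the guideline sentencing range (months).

32-39 months

Base offense level for embezzlement: 6.
R1 applies (level before this adjustment is 6 < 8, so +1): 6 + 1 = 7.
R3 applies (level before this adjustment is 7 < 19, so +2): 7 + 2 = 9.
R4 applies: 9 − 2 = 7.
R5 applies: 7 + 1 = 8.
R6 does not apply.
R7 applies: 8 + 2 = 10.
Final offense level: 10.
Criminal history: 1 prior point → Category 1 (0-1).
Level 10 falls in the 9-11 band.
Grid: Level 9-11 × Category 1 = 32-39 months.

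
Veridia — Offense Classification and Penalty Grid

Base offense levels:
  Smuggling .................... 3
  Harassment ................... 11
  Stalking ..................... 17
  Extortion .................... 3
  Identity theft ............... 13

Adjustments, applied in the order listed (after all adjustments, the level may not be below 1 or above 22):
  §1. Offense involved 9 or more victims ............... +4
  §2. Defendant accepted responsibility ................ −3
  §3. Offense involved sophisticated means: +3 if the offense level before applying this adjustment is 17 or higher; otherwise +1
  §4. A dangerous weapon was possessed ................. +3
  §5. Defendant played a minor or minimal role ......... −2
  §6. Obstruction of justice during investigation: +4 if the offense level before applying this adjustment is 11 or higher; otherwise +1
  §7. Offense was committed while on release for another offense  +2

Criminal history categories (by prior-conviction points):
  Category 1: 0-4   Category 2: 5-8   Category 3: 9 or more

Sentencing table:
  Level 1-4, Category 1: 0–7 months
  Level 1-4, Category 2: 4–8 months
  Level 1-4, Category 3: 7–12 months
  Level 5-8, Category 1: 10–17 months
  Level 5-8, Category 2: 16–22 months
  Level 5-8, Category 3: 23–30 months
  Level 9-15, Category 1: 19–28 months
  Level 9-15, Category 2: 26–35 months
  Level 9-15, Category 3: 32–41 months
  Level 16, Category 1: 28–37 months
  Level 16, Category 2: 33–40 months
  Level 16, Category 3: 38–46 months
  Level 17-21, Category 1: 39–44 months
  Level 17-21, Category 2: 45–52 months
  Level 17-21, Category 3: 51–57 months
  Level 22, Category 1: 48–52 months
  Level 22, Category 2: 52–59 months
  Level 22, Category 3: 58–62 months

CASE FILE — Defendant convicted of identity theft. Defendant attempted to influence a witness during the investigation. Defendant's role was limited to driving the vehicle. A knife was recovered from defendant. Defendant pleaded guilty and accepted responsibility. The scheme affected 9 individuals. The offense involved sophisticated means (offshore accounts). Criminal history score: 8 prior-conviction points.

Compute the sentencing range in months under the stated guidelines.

Base offense level for identity theft: 13.
§1 applies: 13 + 4 = 17.
§2 applies: 17 − 3 = 14.
§3 applies (level before this adjustment is 14 < 17, so +1): 14 + 1 = 15.
§4 applies: 15 + 3 = 18.
§5 applies: 18 − 2 = 16.
§6 applies (level before this adjustment is 16 ≥ 11, so +4): 16 + 4 = 20.
§7 does not apply.
Final offense level: 20.
Criminal history: 8 prior points → Category 2 (5-8).
Level 20 falls in the 17-21 band.
Grid: Level 17-21 × Category 2 = 45-52 months.

45-52 months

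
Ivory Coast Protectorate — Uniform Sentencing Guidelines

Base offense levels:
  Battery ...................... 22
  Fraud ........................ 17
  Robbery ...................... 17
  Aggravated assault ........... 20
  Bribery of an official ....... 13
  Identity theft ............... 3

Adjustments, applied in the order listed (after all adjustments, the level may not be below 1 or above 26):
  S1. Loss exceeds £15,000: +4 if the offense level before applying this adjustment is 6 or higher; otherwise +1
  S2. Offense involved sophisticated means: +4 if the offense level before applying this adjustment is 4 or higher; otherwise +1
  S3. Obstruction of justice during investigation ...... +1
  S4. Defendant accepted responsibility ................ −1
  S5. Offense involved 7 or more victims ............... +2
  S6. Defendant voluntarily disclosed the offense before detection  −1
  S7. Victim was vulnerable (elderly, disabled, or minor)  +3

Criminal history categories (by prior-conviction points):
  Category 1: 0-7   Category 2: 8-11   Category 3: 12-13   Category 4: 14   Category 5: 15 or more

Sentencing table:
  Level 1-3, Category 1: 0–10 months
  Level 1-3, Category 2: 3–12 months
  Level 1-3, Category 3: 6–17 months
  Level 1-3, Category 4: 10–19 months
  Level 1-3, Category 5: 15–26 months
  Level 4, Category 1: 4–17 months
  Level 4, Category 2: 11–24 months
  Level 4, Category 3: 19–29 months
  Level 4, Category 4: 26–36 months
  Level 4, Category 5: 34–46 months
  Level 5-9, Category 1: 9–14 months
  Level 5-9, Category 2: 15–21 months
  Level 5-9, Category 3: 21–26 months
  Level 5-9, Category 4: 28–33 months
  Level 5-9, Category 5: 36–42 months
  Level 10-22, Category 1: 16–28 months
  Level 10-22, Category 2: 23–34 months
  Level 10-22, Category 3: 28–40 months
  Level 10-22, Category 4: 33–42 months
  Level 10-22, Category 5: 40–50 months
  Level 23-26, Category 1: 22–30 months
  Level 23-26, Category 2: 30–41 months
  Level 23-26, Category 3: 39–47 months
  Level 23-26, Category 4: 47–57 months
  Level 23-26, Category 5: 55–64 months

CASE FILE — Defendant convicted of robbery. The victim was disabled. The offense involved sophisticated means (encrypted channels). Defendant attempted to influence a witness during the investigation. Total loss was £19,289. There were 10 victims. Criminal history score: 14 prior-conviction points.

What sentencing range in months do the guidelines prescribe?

Base offense level for robbery: 17.
S1 applies (level before this adjustment is 17 ≥ 6, so +4): 17 + 4 = 21.
S2 applies (level before this adjustment is 21 ≥ 4, so +4): 21 + 4 = 25.
S3 applies: 25 + 1 = 26.
S5 applies: 26 + 2 = 28.
S6 does not apply.
S7 applies: 28 + 3 = 31.
Level 31 exceeds the maximum of 26; capped at 26.
Final offense level: 26.
Criminal history: 14 prior points → Category 4 (14).
Level 26 falls in the 23-26 band.
Grid: Level 23-26 × Category 4 = 47-57 months.

47-57 months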